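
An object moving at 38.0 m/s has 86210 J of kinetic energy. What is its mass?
m = 2·KE/v² = 2·86210/(38.0)² = 119.4 kg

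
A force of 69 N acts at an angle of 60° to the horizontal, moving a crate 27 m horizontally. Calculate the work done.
W = F·d·cosθ = (69)(27)cos(60°) = 931.5 J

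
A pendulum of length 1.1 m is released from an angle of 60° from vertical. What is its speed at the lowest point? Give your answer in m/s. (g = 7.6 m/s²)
h = L(1 − cosθ) = 1.1(1 − cos60°) = 0.55 m
v = √(2gh) = √(2·7.6·0.55) = 2.891 m/s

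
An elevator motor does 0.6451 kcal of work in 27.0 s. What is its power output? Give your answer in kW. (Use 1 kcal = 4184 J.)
Convert to SI: W = 2699.1 J, t = 27.0 s
P = W/t = 2699.1/27.0 = 99.9666 W = 0.09997 kW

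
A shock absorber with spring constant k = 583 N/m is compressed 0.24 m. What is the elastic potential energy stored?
PE = ½kx² = ½(583)(0.24)² = 16.79 J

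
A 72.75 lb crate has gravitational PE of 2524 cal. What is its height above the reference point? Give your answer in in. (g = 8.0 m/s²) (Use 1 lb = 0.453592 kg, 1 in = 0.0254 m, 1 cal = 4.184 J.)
Convert to SI: m = 32.9988 kg, PE = 10560.4 J
h = PE/(mg) = 10560.4/(32.9988·8.0) = 40.003 m = 1575 in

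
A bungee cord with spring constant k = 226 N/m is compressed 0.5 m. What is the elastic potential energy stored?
PE = ½kx² = ½(226)(0.5)² = 28.25 J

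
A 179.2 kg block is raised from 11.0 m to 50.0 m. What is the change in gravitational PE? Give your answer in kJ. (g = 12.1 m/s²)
ΔPE = mgΔh = (179.2)(12.1)(39.0) = 84564.5 J = 84.56 kJ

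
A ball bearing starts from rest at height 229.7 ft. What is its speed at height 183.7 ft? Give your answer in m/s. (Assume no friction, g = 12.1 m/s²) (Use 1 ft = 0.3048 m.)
Convert to SI: h₁−h₂ = 14.0208 m
mgh₁ = mgh₂ + ½mv² ⇒ v = √(2g(h₁−h₂)) = √(2·12.1·14.0208) = 18.42 m/s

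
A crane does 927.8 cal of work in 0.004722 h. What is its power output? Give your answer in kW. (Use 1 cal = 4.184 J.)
Convert to SI: W = 3881.92 J, t = 16.9992 s
P = W/t = 3881.92/16.9992 = 228.359 W = 0.2284 kW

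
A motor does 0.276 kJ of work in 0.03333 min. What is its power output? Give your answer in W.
Convert to SI: W = 276.0 J, t = 1.9998 s
P = W/t = 276.0/1.9998 = 138.0 W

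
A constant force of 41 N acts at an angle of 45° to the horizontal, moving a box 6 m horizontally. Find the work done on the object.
W = F·d·cosθ = (41)(6)cos(45°) = 173.9 J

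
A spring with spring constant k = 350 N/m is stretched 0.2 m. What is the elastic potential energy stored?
PE = ½kx² = ½(350)(0.2)² = 7.0 J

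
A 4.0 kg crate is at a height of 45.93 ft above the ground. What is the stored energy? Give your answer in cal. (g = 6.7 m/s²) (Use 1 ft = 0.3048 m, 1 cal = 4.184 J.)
Convert to SI: m = 4.0 kg, h = 13.9995 m
PE = mgh = (4.0)(6.7)(13.9995) = 375.186 J = 89.67 cal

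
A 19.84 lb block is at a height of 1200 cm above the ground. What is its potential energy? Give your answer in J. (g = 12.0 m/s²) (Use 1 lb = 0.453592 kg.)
Convert to SI: m = 8.99927 kg, h = 12.0 m
PE = mgh = (8.99927)(12.0)(12.0) = 1296 J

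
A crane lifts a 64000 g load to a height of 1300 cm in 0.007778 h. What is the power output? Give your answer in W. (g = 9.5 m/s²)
Convert to SI: m = 64.0 kg, h = 13.0 m, t = 28.0008 s
P = mgh/t = (64.0)(9.5)(13.0)/28.0008 = 282.3 W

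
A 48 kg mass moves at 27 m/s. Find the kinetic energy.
KE = ½mv² = ½(48)(27)² = 17496.0 J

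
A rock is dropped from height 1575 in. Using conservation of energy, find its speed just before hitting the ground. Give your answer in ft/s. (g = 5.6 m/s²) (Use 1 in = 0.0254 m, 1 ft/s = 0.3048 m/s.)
Convert to SI: h = 40.005 m
mgh = ½mv² ⇒ v = √(2gh) = √(2·5.6·40.005) = 21.1673 m/s = 69.45 ft/s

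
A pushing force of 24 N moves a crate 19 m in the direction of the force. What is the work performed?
W = F·d = (24)(19) = 456.0 J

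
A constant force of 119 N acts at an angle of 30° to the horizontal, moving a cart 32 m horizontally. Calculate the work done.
W = F·d·cosθ = (119)(32)cos(30°) = 3298 J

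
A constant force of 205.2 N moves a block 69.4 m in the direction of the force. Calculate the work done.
W = F·d = (205.2)(69.4) = 14240 J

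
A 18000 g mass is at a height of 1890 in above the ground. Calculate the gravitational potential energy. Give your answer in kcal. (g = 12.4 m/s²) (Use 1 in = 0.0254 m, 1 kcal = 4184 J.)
Convert to SI: m = 18.0 kg, h = 48.006 m
PE = mgh = (18.0)(12.4)(48.006) = 10714.9 J = 2.561 kcal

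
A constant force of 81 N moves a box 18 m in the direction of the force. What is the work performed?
W = F·d = (81)(18) = 1458 J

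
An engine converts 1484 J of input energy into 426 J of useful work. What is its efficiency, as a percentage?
η = W_out/W_in = 426/1484 = 28.71%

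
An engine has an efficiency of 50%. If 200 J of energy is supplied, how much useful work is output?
W_out = η·W_in = 0.5·200 = 100.0 J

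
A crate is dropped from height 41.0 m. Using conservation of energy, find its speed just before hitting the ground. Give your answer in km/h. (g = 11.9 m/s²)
mgh = ½mv² ⇒ v = √(2gh) = √(2·11.9·41.0) = 31.2378 m/s = 112.5 km/h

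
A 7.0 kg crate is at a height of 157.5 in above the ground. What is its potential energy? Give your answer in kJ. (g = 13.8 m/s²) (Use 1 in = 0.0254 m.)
Convert to SI: m = 7.0 kg, h = 4.0005 m
PE = mgh = (7.0)(13.8)(4.0005) = 386.448 J = 0.3864 kJ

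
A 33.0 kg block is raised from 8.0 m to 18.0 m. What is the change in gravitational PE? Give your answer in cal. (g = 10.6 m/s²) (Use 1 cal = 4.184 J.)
ΔPE = mgΔh = (33.0)(10.6)(10.0) = 3498.0 J = 836.0 cal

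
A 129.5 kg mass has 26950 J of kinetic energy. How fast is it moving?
v = √(2·KE/m) = √(2·26950/129.5) = 20.4 m/s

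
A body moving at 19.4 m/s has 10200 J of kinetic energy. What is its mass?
m = 2·KE/v² = 2·10200/(19.4)² = 54.2 kg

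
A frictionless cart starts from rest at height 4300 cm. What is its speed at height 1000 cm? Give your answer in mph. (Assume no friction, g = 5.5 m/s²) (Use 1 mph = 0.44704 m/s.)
Convert to SI: h₁−h₂ = 33.0 m
mgh₁ = mgh₂ + ½mv² ⇒ v = √(2g(h₁−h₂)) = √(2·5.5·33.0) = 19.0526 m/s = 42.62 mph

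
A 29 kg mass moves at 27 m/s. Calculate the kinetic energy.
KE = ½mv² = ½(29)(27)² = 10570.5 J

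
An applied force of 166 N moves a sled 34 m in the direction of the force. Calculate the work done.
W = F·d = (166)(34) = 5644 J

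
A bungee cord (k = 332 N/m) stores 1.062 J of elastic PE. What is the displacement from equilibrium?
x = √(2·PE/k) = √(2·1.062/332) = 0.07998 m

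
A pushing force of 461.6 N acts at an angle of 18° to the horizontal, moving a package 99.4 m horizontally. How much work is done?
W = F·d·cosθ = (461.6)(99.4)cos(18°) = 43640 J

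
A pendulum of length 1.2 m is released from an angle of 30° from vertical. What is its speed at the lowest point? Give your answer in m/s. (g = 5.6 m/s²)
h = L(1 − cosθ) = 1.2(1 − cos30°) = 0.16077 m
v = √(2gh) = √(2·5.6·0.16077) = 1.342 m/s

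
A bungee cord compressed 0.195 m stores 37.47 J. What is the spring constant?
k = 2·PE/x² = 2·37.47/(0.195)² = 1971 N/m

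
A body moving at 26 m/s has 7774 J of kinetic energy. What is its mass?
m = 2·KE/v² = 2·7774/(26)² = 23.0 kg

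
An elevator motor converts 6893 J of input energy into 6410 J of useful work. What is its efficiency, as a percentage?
η = W_out/W_in = 6410/6893 = 92.99%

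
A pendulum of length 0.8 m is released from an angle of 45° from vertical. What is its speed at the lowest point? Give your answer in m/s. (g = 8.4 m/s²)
h = L(1 − cosθ) = 0.8(1 − cos45°) = 0.234315 m
v = √(2gh) = √(2·8.4·0.234315) = 1.984 m/s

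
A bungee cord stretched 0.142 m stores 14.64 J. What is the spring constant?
k = 2·PE/x² = 2·14.64/(0.142)² = 1452 N/m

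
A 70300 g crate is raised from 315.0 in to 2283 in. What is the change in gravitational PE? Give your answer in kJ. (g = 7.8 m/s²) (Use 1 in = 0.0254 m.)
Convert to SI: m = 70.3 kg, Δh = 49.9872 m
ΔPE = mgΔh = (70.3)(7.8)(49.9872) = 27410.0 J = 27.41 kJ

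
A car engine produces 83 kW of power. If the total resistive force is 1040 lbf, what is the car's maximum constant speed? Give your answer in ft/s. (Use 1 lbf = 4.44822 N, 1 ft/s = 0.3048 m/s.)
Convert to SI: F = 4626.15 N
P = Fv ⇒ v = P/F = 83000 W/4626.15 N = 17.9415 m/s = 58.86 ft/s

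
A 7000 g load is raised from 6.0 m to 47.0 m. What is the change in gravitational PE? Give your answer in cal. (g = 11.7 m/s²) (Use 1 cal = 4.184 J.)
Convert to SI: m = 7.0 kg, Δh = 41.0 m
ΔPE = mgΔh = (7.0)(11.7)(41.0) = 3357.9 J = 802.6 cal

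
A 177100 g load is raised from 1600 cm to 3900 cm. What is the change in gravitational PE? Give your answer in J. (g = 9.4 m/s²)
Convert to SI: m = 177.1 kg, Δh = 23.0 m
ΔPE = mgΔh = (177.1)(9.4)(23.0) = 38290 J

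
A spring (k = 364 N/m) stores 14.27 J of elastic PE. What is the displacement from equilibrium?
x = √(2·PE/k) = √(2·14.27/364) = 0.28 m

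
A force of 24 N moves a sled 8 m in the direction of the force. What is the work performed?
W = F·d = (24)(8) = 192.0 J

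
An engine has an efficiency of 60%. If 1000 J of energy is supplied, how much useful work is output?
W_out = η·W_in = 0.6·1000 = 600.0 J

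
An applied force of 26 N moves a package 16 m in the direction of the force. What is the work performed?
W = F·d = (26)(16) = 416.0 J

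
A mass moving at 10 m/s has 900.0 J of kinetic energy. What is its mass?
m = 2·KE/v² = 2·900.0/(10)² = 18.0 kg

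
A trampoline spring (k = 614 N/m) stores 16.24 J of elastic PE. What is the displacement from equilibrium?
x = √(2·PE/k) = √(2·16.24/614) = 0.23 m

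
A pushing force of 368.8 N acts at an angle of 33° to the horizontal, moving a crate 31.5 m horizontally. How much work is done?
W = F·d·cosθ = (368.8)(31.5)cos(33°) = 9743 J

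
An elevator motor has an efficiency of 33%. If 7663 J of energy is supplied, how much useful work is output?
W_out = η·W_in = 0.33·7663 = 2528.79 J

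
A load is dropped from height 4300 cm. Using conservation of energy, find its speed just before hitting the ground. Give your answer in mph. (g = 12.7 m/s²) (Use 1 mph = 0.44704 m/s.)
Convert to SI: h = 43.0 m
mgh = ½mv² ⇒ v = √(2gh) = √(2·12.7·43.0) = 33.0484 m/s = 73.93 mph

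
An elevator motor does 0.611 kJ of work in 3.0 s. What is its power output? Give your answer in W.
Convert to SI: W = 611.0 J, t = 3.0 s
P = W/t = 611.0/3.0 = 203.7 W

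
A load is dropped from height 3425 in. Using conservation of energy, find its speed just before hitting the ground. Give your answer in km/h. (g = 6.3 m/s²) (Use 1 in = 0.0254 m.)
Convert to SI: h = 86.995 m
mgh = ½mv² ⇒ v = √(2gh) = √(2·6.3·86.995) = 33.108 m/s = 119.2 km/h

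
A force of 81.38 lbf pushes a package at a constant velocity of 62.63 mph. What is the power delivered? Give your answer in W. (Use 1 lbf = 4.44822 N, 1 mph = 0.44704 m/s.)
Convert to SI: F = 361.996 N, v = 27.9981 m/s
P = Fv = (361.996)(27.9981) = 10140 W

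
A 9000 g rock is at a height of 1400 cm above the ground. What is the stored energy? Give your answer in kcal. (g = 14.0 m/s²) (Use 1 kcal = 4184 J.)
Convert to SI: m = 9.0 kg, h = 14.0 m
PE = mgh = (9.0)(14.0)(14.0) = 1764.0 J = 0.4216 kcal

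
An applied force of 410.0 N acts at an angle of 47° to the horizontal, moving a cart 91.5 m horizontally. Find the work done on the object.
W = F·d·cosθ = (410.0)(91.5)cos(47°) = 25590 J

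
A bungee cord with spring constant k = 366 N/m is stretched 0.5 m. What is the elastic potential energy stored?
PE = ½kx² = ½(366)(0.5)² = 45.75 J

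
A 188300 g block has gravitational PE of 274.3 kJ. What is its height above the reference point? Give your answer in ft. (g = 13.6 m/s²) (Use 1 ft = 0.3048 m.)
Convert to SI: m = 188.3 kg, PE = 274300 J
h = PE/(mg) = 274300/(188.3·13.6) = 107.112 m = 351.4 ft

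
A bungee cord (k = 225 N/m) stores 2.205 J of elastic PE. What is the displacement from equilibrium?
x = √(2·PE/k) = √(2·2.205/225) = 0.14 m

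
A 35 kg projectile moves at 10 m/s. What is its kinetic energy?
KE = ½mv² = ½(35)(10)² = 1750.0 J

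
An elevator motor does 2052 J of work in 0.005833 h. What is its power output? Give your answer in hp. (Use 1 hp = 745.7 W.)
Convert to SI: W = 2052.0 J, t = 20.9988 s
P = W/t = 2052.0/20.9988 = 97.7199 W = 0.131 hp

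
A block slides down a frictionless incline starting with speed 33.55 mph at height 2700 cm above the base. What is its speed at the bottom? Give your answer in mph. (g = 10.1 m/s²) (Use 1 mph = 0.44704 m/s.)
Convert to SI: v₀ = 14.9982 m/s, h = 27.0 m
½mv₀² + mgh = ½mv² ⇒ v = √(v₀² + 2gh) = √(14.9982² + 2·10.1·27.0) = 27.7551 m/s = 62.09 mph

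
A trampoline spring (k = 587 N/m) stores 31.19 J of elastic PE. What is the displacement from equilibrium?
x = √(2·PE/k) = √(2·31.19/587) = 0.326 m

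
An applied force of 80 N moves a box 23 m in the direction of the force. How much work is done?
W = F·d = (80)(23) = 1840 J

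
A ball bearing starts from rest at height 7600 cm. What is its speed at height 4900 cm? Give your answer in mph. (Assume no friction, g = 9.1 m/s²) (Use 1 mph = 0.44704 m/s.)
Convert to SI: h₁−h₂ = 27.0 m
mgh₁ = mgh₂ + ½mv² ⇒ v = √(2g(h₁−h₂)) = √(2·9.1·27.0) = 22.1675 m/s = 49.59 mph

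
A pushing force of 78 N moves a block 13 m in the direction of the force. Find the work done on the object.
W = F·d = (78)(13) = 1014 J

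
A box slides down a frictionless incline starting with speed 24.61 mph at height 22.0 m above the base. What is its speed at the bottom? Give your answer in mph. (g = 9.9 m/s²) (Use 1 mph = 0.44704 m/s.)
Convert to SI: v₀ = 11.0017 m/s, h = 22.0 m
½mv₀² + mgh = ½mv² ⇒ v = √(v₀² + 2gh) = √(11.0017² + 2·9.9·22.0) = 23.5931 m/s = 52.78 mph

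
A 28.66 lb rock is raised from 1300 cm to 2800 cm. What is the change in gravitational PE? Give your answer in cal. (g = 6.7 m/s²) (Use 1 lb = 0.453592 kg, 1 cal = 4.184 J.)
Convert to SI: m = 12.9999 kg, Δh = 15.0 m
ΔPE = mgΔh = (12.9999)(6.7)(15.0) = 1306.49 J = 312.3 cal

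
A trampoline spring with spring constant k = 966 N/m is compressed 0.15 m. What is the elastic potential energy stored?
PE = ½kx² = ½(966)(0.15)² = 10.87 J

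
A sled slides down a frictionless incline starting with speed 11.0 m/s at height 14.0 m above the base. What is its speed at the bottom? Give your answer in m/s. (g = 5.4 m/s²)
½mv₀² + mgh = ½mv² ⇒ v = √(v₀² + 2gh) = √(11.0² + 2·5.4·14.0) = 16.5 m/s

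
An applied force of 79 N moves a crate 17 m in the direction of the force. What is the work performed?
W = F·d = (79)(17) = 1343 J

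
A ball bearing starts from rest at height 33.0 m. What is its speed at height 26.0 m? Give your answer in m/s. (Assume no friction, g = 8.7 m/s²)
mgh₁ = mgh₂ + ½mv² ⇒ v = √(2g(h₁−h₂)) = √(2·8.7·7.0) = 11.04 m/s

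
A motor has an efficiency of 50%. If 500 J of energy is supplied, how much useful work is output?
W_out = η·W_in = 0.5·500 = 250.0 J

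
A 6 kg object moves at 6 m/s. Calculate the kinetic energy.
KE = ½mv² = ½(6)(6)² = 108.0 J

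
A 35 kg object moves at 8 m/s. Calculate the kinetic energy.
KE = ½mv² = ½(35)(8)² = 1120.0 J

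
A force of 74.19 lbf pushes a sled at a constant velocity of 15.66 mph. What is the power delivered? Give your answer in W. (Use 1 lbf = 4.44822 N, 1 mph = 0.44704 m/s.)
Convert to SI: F = 330.013 N, v = 7.00065 m/s
P = Fv = (330.013)(7.00065) = 2310 W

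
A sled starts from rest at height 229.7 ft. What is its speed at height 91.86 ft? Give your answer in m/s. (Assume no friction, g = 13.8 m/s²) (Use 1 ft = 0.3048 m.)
Convert to SI: h₁−h₂ = 42.0136 m
mgh₁ = mgh₂ + ½mv² ⇒ v = √(2g(h₁−h₂)) = √(2·13.8·42.0136) = 34.05 m/s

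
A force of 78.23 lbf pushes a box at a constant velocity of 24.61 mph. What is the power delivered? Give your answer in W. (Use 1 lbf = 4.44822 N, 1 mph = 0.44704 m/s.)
Convert to SI: F = 347.984 N, v = 11.0017 m/s
P = Fv = (347.984)(11.0017) = 3828 W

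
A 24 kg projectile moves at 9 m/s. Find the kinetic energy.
KE = ½mv² = ½(24)(9)² = 972.0 J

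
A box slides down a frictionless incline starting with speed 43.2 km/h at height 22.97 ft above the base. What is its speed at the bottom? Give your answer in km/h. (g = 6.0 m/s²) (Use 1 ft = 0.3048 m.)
Convert to SI: v₀ = 12.0 m/s, h = 7.00126 m
½mv₀² + mgh = ½mv² ⇒ v = √(v₀² + 2gh) = √(12.0² + 2·6.0·7.00126) = 15.1002 m/s = 54.36 km/h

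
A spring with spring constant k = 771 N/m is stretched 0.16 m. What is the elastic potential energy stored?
PE = ½kx² = ½(771)(0.16)² = 9.869 J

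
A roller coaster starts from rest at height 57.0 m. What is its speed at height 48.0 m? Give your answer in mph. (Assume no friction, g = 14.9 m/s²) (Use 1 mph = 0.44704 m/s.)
mgh₁ = mgh₂ + ½mv² ⇒ v = √(2g(h₁−h₂)) = √(2·14.9·9.0) = 16.3768 m/s = 36.63 mph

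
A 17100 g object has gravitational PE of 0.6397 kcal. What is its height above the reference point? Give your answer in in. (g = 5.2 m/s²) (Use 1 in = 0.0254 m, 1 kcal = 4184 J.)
Convert to SI: m = 17.1 kg, PE = 2676.5 J
h = PE/(mg) = 2676.5/(17.1·5.2) = 30.1001 m = 1185 in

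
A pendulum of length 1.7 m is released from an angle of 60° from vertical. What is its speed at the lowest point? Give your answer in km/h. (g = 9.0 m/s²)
h = L(1 − cosθ) = 1.7(1 − cos60°) = 0.85 m
v = √(2gh) = √(2·9.0·0.85) = 3.91152 m/s = 14.08 km/h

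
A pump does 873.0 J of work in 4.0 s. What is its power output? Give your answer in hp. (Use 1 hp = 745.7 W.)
P = W/t = 873.0/4.0 = 218.25 W = 0.2927 hp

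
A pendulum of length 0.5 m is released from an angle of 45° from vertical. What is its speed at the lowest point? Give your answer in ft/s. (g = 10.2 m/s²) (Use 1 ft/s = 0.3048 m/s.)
h = L(1 − cosθ) = 0.5(1 − cos45°) = 0.146447 m
v = √(2gh) = √(2·10.2·0.146447) = 1.72844 m/s = 5.671 ft/s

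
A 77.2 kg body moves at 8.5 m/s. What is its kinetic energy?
KE = ½mv² = ½(77.2)(8.5)² = 2789 J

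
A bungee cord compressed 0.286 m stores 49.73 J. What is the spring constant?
k = 2·PE/x² = 2·49.73/(0.286)² = 1216 N/m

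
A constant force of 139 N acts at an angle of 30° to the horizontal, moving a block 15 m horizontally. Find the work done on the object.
W = F·d·cosθ = (139)(15)cos(30°) = 1806 J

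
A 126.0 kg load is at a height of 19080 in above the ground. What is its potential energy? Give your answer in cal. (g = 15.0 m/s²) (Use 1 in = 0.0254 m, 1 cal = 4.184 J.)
Convert to SI: m = 126.0 kg, h = 484.632 m
PE = mgh = (126.0)(15.0)(484.632) = 915954 J = 218900 cal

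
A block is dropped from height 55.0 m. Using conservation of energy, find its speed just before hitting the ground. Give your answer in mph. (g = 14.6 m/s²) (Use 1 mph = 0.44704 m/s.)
mgh = ½mv² ⇒ v = √(2gh) = √(2·14.6·55.0) = 40.07493 m/s = 89.65 mph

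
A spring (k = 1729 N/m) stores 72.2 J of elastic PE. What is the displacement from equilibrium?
x = √(2·PE/k) = √(2·72.2/1729) = 0.289 m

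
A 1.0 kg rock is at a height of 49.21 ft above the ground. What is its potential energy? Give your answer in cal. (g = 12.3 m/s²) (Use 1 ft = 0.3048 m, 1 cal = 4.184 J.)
Convert to SI: m = 1.0 kg, h = 14.9992 m
PE = mgh = (1.0)(12.3)(14.9992) = 184.49 J = 44.09 cal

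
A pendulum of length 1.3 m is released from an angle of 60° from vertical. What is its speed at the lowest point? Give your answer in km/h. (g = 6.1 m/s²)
h = L(1 − cosθ) = 1.3(1 − cos60°) = 0.65 m
v = √(2gh) = √(2·6.1·0.65) = 2.81603 m/s = 10.14 km/h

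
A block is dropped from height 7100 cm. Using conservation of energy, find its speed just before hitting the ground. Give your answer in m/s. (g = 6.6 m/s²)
Convert to SI: h = 71.0 m
mgh = ½mv² ⇒ v = √(2gh) = √(2·6.6·71.0) = 30.61 m/s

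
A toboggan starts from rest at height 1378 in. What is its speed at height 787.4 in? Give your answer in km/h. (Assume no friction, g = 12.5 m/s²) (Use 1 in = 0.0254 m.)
Convert to SI: h₁−h₂ = 15.0012 m
mgh₁ = mgh₂ + ½mv² ⇒ v = √(2g(h₁−h₂)) = √(2·12.5·15.0012) = 19.3657 m/s = 69.72 km/h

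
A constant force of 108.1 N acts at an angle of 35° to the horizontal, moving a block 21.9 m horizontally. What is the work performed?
W = F·d·cosθ = (108.1)(21.9)cos(35°) = 1939 J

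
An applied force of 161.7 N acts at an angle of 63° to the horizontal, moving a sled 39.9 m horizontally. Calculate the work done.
W = F·d·cosθ = (161.7)(39.9)cos(63°) = 2929 J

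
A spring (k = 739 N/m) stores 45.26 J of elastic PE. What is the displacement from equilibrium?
x = √(2·PE/k) = √(2·45.26/739) = 0.35 m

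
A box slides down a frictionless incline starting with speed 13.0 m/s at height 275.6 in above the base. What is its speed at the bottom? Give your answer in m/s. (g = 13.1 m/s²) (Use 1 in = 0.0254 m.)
Convert to SI: v₀ = 13.0 m/s, h = 7.00024 m
½mv₀² + mgh = ½mv² ⇒ v = √(v₀² + 2gh) = √(13.0² + 2·13.1·7.00024) = 18.77 m/s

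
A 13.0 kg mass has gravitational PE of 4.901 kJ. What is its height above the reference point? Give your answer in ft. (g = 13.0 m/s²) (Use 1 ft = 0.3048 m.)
Convert to SI: m = 13.0 kg, PE = 4901.0 J
h = PE/(mg) = 4901.0/(13.0·13.0) = 29.0 m = 95.14 ft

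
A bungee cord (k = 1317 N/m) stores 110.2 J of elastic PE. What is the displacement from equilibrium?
x = √(2·PE/k) = √(2·110.2/1317) = 0.4091 m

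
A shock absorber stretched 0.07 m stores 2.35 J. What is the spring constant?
k = 2·PE/x² = 2·2.35/(0.07)² = 959.2 N/m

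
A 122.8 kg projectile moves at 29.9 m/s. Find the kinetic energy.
KE = ½mv² = ½(122.8)(29.9)² = 54890 J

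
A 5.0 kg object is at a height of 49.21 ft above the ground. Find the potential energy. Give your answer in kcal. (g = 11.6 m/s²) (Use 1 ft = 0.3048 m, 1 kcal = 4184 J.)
Convert to SI: m = 5.0 kg, h = 14.9992 m
PE = mgh = (5.0)(11.6)(14.9992) = 869.954 J = 0.2079 kcal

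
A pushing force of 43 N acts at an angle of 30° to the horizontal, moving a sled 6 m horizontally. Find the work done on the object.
W = F·d·cosθ = (43)(6)cos(30°) = 223.4 J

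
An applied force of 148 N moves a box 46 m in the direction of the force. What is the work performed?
W = F·d = (148)(46) = 6808 J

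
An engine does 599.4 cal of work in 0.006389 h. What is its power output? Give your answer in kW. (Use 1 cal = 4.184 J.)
Convert to SI: W = 2507.89 J, t = 23.0004 s
P = W/t = 2507.89/23.0004 = 109.037 W = 0.109 kW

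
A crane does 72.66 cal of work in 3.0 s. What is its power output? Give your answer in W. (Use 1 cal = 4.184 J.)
Convert to SI: W = 304.009 J, t = 3.0 s
P = W/t = 304.009/3.0 = 101.3 W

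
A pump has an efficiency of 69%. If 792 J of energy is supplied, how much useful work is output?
W_out = η·W_in = 0.69·792 = 546.48 J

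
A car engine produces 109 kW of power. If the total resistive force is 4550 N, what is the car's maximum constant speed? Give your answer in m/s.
P = Fv ⇒ v = P/F = 109000 W/4550.0 N = 23.96 m/s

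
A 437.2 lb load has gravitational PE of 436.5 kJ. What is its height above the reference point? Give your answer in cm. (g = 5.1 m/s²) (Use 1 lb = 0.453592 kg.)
Convert to SI: m = 198.31 kg, PE = 436500 J
h = PE/(mg) = 436500/(198.31·5.1) = 431.587 m = 43160 cm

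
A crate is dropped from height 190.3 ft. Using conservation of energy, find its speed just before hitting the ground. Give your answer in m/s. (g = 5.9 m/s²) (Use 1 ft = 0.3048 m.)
Convert to SI: h = 58.0034 m
mgh = ½mv² ⇒ v = √(2gh) = √(2·5.9·58.0034) = 26.16 m/s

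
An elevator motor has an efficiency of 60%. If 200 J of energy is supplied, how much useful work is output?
W_out = η·W_in = 0.6·200 = 120.0 J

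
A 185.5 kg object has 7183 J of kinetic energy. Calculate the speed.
v = √(2·KE/m) = √(2·7183/185.5) = 8.8 m/s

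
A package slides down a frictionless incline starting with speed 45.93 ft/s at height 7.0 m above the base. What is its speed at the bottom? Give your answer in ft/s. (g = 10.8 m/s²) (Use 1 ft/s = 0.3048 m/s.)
Convert to SI: v₀ = 13.9995 m/s, h = 7.0 m
½mv₀² + mgh = ½mv² ⇒ v = √(v₀² + 2gh) = √(13.9995² + 2·10.8·7.0) = 18.6329 m/s = 61.13 ft/s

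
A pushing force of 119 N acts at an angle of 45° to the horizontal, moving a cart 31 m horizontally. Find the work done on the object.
W = F·d·cosθ = (119)(31)cos(45°) = 2609 J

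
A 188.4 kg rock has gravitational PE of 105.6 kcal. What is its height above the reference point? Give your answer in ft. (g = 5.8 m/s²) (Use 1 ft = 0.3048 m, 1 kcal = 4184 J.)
Convert to SI: m = 188.4 kg, PE = 441830 J
h = PE/(mg) = 441830/(188.4·5.8) = 404.34 m = 1327 ft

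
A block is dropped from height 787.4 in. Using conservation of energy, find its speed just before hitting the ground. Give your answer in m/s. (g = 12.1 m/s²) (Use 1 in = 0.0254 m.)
Convert to SI: h = 20.0 m
mgh = ½mv² ⇒ v = √(2gh) = √(2·12.1·20.0) = 22.0 m/s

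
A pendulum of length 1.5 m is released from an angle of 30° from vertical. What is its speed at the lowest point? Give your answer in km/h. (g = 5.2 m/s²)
h = L(1 − cosθ) = 1.5(1 − cos30°) = 0.200962 m
v = √(2gh) = √(2·5.2·0.200962) = 1.44568 m/s = 5.204 km/h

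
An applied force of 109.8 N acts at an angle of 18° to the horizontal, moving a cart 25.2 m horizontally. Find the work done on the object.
W = F·d·cosθ = (109.8)(25.2)cos(18°) = 2632 J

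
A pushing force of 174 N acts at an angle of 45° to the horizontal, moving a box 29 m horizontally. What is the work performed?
W = F·d·cosθ = (174)(29)cos(45°) = 3568 J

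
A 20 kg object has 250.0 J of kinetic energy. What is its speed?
v = √(2·KE/m) = √(2·250.0/20) = 5.0 m/s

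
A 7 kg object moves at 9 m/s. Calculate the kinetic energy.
KE = ½mv² = ½(7)(9)² = 283.5 J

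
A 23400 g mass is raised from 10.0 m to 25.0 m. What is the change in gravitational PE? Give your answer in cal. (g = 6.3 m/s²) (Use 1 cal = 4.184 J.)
Convert to SI: m = 23.4 kg, Δh = 15.0 m
ΔPE = mgΔh = (23.4)(6.3)(15.0) = 2211.3 J = 528.5 cal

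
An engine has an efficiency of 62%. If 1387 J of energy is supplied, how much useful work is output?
W_out = η·W_in = 0.62·1387 = 859.94 J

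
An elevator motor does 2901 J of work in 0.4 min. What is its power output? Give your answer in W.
Convert to SI: W = 2901.0 J, t = 24.0 s
P = W/t = 2901.0/24.0 = 120.9 W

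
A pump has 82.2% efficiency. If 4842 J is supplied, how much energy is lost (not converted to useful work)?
W_lost = W_in(1 − η) = 4842·(1 − 0.822) = 861.9 J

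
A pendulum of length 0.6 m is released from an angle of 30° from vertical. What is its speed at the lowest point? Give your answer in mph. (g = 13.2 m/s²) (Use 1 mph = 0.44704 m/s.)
h = L(1 − cosθ) = 0.6(1 − cos30°) = 0.0803848 m
v = √(2gh) = √(2·13.2·0.0803848) = 1.45676 m/s = 3.259 mph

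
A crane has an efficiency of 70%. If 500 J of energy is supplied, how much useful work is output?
W_out = η·W_in = 0.7·500 = 350.0 J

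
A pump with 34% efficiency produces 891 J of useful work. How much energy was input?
W_in = W_out/η = 891/0.34 = 2621 J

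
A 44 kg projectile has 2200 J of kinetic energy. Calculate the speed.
v = √(2·KE/m) = √(2·2200/44) = 10.0 m/s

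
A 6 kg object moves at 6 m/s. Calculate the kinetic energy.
KE = ½mv² = ½(6)(6)² = 108.0 J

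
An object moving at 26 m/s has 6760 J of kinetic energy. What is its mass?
m = 2·KE/v² = 2·6760/(26)² = 20.0 kg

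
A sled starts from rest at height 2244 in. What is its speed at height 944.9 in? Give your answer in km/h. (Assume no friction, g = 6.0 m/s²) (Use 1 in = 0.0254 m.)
Convert to SI: h₁−h₂ = 32.9971 m
mgh₁ = mgh₂ + ½mv² ⇒ v = √(2g(h₁−h₂)) = √(2·6.0·32.9971) = 19.8989 m/s = 71.64 km/h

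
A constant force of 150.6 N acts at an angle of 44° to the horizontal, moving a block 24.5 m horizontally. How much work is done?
W = F·d·cosθ = (150.6)(24.5)cos(44°) = 2654 J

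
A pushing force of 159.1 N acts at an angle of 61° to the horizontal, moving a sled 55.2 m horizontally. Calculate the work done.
W = F·d·cosθ = (159.1)(55.2)cos(61°) = 4258 J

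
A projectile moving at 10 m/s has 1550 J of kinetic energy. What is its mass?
m = 2·KE/v² = 2·1550/(10)² = 31.0 kg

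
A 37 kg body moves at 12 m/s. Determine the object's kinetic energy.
KE = ½mv² = ½(37)(12)² = 2664.0 J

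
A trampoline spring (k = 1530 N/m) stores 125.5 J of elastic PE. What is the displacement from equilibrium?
x = √(2·PE/k) = √(2·125.5/1530) = 0.405 m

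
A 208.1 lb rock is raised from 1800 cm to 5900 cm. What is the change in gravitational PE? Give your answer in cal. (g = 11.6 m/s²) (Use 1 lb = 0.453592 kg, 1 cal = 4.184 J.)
Convert to SI: m = 94.3925 kg, Δh = 41.0 m
ΔPE = mgΔh = (94.3925)(11.6)(41.0) = 44893.1 J = 10730 cal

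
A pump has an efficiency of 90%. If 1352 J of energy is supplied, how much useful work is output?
W_out = η·W_in = 0.9·1352 = 1216.8 J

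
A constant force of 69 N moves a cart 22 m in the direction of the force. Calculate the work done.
W = F·d = (69)(22) = 1518 J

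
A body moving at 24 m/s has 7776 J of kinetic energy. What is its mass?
m = 2·KE/v² = 2·7776/(24)² = 27.0 kg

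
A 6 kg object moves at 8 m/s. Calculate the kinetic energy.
KE = ½mv² = ½(6)(8)² = 192.0 J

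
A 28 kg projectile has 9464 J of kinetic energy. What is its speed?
v = √(2·KE/m) = √(2·9464/28) = 26.0 m/s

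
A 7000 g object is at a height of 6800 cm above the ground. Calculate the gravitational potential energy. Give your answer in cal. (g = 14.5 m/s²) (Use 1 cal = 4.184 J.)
Convert to SI: m = 7.0 kg, h = 68.0 m
PE = mgh = (7.0)(14.5)(68.0) = 6902.0 J = 1650 cal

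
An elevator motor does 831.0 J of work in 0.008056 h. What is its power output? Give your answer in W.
Convert to SI: W = 831.0 J, t = 29.0016 s
P = W/t = 831.0/29.0016 = 28.65 W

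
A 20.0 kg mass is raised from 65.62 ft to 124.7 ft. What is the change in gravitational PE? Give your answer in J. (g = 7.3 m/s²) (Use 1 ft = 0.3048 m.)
Convert to SI: m = 20.0 kg, Δh = 18.0076 m
ΔPE = mgΔh = (20.0)(7.3)(18.0076) = 2629 J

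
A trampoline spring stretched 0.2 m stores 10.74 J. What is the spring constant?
k = 2·PE/x² = 2·10.74/(0.2)² = 537.0 N/m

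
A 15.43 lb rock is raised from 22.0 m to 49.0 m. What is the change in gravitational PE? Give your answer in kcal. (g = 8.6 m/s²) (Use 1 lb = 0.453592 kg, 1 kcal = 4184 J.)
Convert to SI: m = 6.99892 kg, Δh = 27.0 m
ΔPE = mgΔh = (6.99892)(8.6)(27.0) = 1625.15 J = 0.3884 kcal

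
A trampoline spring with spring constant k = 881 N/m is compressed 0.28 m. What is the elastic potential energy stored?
PE = ½kx² = ½(881)(0.28)² = 34.54 J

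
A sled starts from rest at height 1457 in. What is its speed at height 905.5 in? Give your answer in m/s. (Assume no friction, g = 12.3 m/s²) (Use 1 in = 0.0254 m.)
Convert to SI: h₁−h₂ = 14.0081 m
mgh₁ = mgh₂ + ½mv² ⇒ v = √(2g(h₁−h₂)) = √(2·12.3·14.0081) = 18.56 m/s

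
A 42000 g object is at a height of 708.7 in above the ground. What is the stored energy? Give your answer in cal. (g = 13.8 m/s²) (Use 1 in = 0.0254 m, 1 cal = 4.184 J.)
Convert to SI: m = 42.0 kg, h = 18.001 m
PE = mgh = (42.0)(13.8)(18.001) = 10433.4 J = 2494 cal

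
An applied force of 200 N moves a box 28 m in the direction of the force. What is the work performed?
W = F·d = (200)(28) = 5600 J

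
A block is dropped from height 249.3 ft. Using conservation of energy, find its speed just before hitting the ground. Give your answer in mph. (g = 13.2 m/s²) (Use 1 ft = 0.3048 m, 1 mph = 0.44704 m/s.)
Convert to SI: h = 75.9866 m
mgh = ½mv² ⇒ v = √(2gh) = √(2·13.2·75.9866) = 44.7889 m/s = 100.2 mph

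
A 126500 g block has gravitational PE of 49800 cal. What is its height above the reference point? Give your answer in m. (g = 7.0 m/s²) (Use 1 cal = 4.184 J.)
Convert to SI: m = 126.5 kg, PE = 208363 J
h = PE/(mg) = 208363/(126.5·7.0) = 235.3 m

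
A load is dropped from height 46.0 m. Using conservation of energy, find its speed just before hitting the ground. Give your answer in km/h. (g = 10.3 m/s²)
mgh = ½mv² ⇒ v = √(2gh) = √(2·10.3·46.0) = 30.7831 m/s = 110.8 km/h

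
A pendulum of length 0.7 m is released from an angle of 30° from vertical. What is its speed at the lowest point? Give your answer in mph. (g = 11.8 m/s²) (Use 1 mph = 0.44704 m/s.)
h = L(1 − cosθ) = 0.7(1 − cos30°) = 0.0937822 m
v = √(2gh) = √(2·11.8·0.0937822) = 1.4877 m/s = 3.328 mph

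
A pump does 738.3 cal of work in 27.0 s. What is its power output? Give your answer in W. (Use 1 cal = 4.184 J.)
Convert to SI: W = 3089.05 J, t = 27.0 s
P = W/t = 3089.05/27.0 = 114.4 W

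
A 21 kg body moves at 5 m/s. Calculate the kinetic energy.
KE = ½mv² = ½(21)(5)² = 262.5 J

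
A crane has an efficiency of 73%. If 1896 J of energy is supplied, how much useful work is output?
W_out = η·W_in = 0.73·1896 = 1384.08 J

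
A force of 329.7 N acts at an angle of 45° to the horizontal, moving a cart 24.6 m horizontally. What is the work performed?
W = F·d·cosθ = (329.7)(24.6)cos(45°) = 5735 J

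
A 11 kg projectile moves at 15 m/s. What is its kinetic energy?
KE = ½mv² = ½(11)(15)² = 1237.5 J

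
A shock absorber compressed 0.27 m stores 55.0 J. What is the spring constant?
k = 2·PE/x² = 2·55.0/(0.27)² = 1509 N/m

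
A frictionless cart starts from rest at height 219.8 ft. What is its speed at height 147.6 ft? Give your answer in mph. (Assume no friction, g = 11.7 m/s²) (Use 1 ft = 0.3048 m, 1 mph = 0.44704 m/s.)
Convert to SI: h₁−h₂ = 22.0066 m
mgh₁ = mgh₂ + ½mv² ⇒ v = √(2g(h₁−h₂)) = √(2·11.7·22.0066) = 22.6926 m/s = 50.76 mph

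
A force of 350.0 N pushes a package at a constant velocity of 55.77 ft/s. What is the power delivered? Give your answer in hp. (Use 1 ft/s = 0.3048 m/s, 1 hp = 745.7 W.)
Convert to SI: F = 350.0 N, v = 16.9987 m/s
P = Fv = (350.0)(16.9987) = 5949.54 W = 7.978 hp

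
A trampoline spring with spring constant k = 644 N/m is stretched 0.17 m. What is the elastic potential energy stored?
PE = ½kx² = ½(644)(0.17)² = 9.306 J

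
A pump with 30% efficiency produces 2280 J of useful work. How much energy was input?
W_in = W_out/η = 2280/0.3 = 7600 J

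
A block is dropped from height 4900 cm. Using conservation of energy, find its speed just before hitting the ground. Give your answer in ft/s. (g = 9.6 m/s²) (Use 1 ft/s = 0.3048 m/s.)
Convert to SI: h = 49.0 m
mgh = ½mv² ⇒ v = √(2gh) = √(2·9.6·49.0) = 30.6725 m/s = 100.6 ft/s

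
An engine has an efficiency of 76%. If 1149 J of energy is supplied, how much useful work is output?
W_out = η·W_in = 0.76·1149 = 873.24 J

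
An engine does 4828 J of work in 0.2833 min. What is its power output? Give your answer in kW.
Convert to SI: W = 4828.0 J, t = 16.998 s
P = W/t = 4828.0/16.998 = 284.033 W = 0.284 kW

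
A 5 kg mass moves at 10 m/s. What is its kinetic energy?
KE = ½mv² = ½(5)(10)² = 250.0 J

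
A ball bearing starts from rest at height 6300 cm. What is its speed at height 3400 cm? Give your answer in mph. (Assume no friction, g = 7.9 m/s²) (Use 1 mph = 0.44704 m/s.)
Convert to SI: h₁−h₂ = 29.0 m
mgh₁ = mgh₂ + ½mv² ⇒ v = √(2g(h₁−h₂)) = √(2·7.9·29.0) = 21.4056 m/s = 47.88 mph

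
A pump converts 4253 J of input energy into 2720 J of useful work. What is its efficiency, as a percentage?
η = W_out/W_in = 2720/4253 = 63.95%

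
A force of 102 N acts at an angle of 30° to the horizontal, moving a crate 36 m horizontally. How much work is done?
W = F·d·cosθ = (102)(36)cos(30°) = 3180 J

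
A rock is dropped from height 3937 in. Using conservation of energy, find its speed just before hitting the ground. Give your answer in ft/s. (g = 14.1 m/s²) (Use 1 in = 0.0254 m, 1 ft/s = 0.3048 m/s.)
Convert to SI: h = 99.9998 m
mgh = ½mv² ⇒ v = √(2gh) = √(2·14.1·99.9998) = 53.1036 m/s = 174.2 ft/s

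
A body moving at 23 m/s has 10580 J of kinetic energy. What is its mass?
m = 2·KE/v² = 2·10580/(23)² = 40.0 kg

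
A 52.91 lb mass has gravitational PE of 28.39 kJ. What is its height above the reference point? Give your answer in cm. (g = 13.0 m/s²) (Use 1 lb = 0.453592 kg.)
Convert to SI: m = 23.9996 kg, PE = 28390.0 J
h = PE/(mg) = 28390.0/(23.9996·13.0) = 90.9953 m = 9100 cm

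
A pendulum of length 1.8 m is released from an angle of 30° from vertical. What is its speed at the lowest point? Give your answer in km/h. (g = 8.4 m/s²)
h = L(1 − cosθ) = 1.8(1 − cos30°) = 0.241154 m
v = √(2gh) = √(2·8.4·0.241154) = 2.01281 m/s = 7.246 km/h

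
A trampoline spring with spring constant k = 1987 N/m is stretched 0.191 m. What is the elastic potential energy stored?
PE = ½kx² = ½(1987)(0.191)² = 36.24 J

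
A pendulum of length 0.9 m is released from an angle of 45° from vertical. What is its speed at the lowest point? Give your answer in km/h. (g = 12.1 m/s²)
h = L(1 − cosθ) = 0.9(1 − cos45°) = 0.263604 m
v = √(2gh) = √(2·12.1·0.263604) = 2.52571 m/s = 9.093 km/h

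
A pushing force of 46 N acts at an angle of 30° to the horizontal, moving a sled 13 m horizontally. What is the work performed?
W = F·d·cosθ = (46)(13)cos(30°) = 517.9 J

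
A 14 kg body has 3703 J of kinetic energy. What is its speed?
v = √(2·KE/m) = √(2·3703/14) = 23.0 m/s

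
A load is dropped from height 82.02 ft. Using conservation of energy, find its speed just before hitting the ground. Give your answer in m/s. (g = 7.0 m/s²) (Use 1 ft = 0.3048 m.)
Convert to SI: h = 24.9997 m
mgh = ½mv² ⇒ v = √(2gh) = √(2·7.0·24.9997) = 18.71 m/s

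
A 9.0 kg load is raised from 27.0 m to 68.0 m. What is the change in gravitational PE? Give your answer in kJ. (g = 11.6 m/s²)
ΔPE = mgΔh = (9.0)(11.6)(41.0) = 4280.4 J = 4.28 kJ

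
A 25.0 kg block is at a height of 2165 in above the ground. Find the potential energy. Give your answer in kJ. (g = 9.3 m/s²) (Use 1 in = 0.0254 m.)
Convert to SI: m = 25.0 kg, h = 54.991 m
PE = mgh = (25.0)(9.3)(54.991) = 12785.4 J = 12.79 kJ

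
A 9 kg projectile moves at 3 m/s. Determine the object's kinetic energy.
KE = ½mv² = ½(9)(3)² = 40.5 J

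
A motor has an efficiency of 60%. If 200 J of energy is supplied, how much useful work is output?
W_out = η·W_in = 0.6·200 = 120.0 J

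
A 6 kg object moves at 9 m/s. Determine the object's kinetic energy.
KE = ½mv² = ½(6)(9)² = 243.0 J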